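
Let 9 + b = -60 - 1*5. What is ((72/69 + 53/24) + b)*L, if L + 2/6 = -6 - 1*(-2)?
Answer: 507689/1656 ≈ 306.58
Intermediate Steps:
b = -74 (b = -9 + (-60 - 1*5) = -9 + (-60 - 5) = -9 - 65 = -74)
L = -13/3 (L = -⅓ + (-6 - 1*(-2)) = -⅓ + (-6 + 2) = -⅓ - 4 = -13/3 ≈ -4.3333)
((72/69 + 53/24) + b)*L = ((72/69 + 53/24) - 74)*(-13/3) = ((72*(1/69) + 53*(1/24)) - 74)*(-13/3) = ((24/23 + 53/24) - 74)*(-13/3) = (1795/552 - 74)*(-13/3) = -39053/552*(-13/3) = 507689/1656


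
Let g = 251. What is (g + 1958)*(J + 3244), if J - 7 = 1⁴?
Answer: 7183668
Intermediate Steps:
J = 8 (J = 7 + 1⁴ = 7 + 1 = 8)
(g + 1958)*(J + 3244) = (251 + 1958)*(8 + 3244) = 2209*3252 = 7183668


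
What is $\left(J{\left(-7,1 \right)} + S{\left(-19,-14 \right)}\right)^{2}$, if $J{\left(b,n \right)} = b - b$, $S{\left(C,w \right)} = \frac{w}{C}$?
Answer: $\frac{196}{361} \approx 0.54294$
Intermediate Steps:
$J{\left(b,n \right)} = 0$
$\left(J{\left(-7,1 \right)} + S{\left(-19,-14 \right)}\right)^{2} = \left(0 - \frac{14}{-19}\right)^{2} = \left(0 - - \frac{14}{19}\right)^{2} = \left(0 + \frac{14}{19}\right)^{2} = \left(\frac{14}{19}\right)^{2} = \frac{196}{361}$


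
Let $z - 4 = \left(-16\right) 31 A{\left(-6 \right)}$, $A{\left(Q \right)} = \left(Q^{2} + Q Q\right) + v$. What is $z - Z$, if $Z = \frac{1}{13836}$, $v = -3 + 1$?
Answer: $- \frac{480330577}{13836} \approx -34716.0$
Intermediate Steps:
$v = -2$
$Z = \frac{1}{13836} \approx 7.2275 \cdot 10^{-5}$
$A{\left(Q \right)} = -2 + 2 Q^{2}$ ($A{\left(Q \right)} = \left(Q^{2} + Q Q\right) - 2 = \left(Q^{2} + Q^{2}\right) - 2 = 2 Q^{2} - 2 = -2 + 2 Q^{2}$)
$z = -34716$ ($z = 4 + \left(-16\right) 31 \left(-2 + 2 \left(-6\right)^{2}\right) = 4 - 496 \left(-2 + 2 \cdot 36\right) = 4 - 496 \left(-2 + 72\right) = 4 - 34720 = -34716$)
$z - Z = -34716 - \frac{1}{13836} = - \frac{480330577}{13836}$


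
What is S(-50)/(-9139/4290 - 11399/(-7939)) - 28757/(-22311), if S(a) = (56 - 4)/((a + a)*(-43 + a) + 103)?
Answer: 488942737057097/381702392005851 ≈ 1.2810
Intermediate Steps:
S(a) = 52/(103 + 2*a*(-43 + a)) (S(a) = 52/((2*a)*(-43 + a) + 103) = 52/(2*a*(-43 + a) + 103) = 52/(103 + 2*a*(-43 + a)))
S(-50)/(-9139/4290 - 11399/(-7939)) - 28757/(-22311) = (52/(103 - 86*(-50) + 2*(-50)²))/(-9139/4290 - 11399/(-7939)) - 28757/(-22311) = (52/(103 + 4300 + 2*2500))/(-9139*1/4290 - 11399*(-1/7939)) - 28757*(-1/22311) = (52/(103 + 4300 + 5000))/(-703/330 + 11399/7939) + 28757/22311 = (52/9403)/(-1819447/2619870) + 28757/22311 = (52*(1/9403))*(-2619870/1819447) + 28757/22311 = (52/9403)*(-2619870/1819447) + 28757/22311 = -136233240/17108260141 + 28757/22311 = 488942737057097/381702392005851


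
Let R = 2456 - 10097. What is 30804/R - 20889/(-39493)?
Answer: -352309841/100588671 ≈ -3.5025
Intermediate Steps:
R = -7641
30804/R - 20889/(-39493) = 30804/(-7641) - 20889/(-39493) = 30804*(-1/7641) - 20889*(-1/39493) = -10268/2547 + 20889/39493 = -352309841/100588671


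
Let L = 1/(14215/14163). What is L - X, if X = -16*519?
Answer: 118055523/14215 ≈ 8305.0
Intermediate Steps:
X = -8304
L = 14163/14215 (L = 1/(14215*(1/14163)) = 1/(14215/14163) = 14163/14215 ≈ 0.99634)
L - X = 14163/14215 - 1*(-8304) = 14163/14215 + 8304 = 118055523/14215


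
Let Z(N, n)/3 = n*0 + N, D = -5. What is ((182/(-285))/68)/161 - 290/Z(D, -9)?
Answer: 1436269/74290 ≈ 19.333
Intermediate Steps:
Z(N, n) = 3*N (Z(N, n) = 3*(n*0 + N) = 3*(0 + N) = 3*N)
((182/(-285))/68)/161 - 290/Z(D, -9) = ((182/(-285))/68)/161 - 290/(3*(-5)) = ((182*(-1/285))*(1/68))*(1/161) - 290/(-15) = -182/285*1/68*(1/161) - 290*(-1/15) = -91/9690*1/161 + 58/3 = -13/222870 + 58/3 = 1436269/74290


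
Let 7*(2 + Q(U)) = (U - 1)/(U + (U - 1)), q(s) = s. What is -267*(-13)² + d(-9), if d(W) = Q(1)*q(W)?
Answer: -45105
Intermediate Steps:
Q(U) = -2 + (-1 + U)/(7*(-1 + 2*U)) (Q(U) = -2 + ((U - 1)/(U + (U - 1)))/7 = -2 + ((-1 + U)/(U + (-1 + U)))/7 = -2 + ((-1 + U)/(-1 + 2*U))/7 = -2 + (-1 + U)/(7*(-1 + 2*U)))
d(W) = -2*W (d(W) = ((13 - 27*1)/(7*(-1 + 2*1)))*W = ((13 - 27)/(7*(-1 + 2)))*W = ((⅐)*(-14)/1)*W = ((⅐)*1*(-14))*W = -2*W)
-267*(-13)² + d(-9) = -267*(-13)² - 2*(-9) = -267*169 + 18 = -45123 + 18 = -45105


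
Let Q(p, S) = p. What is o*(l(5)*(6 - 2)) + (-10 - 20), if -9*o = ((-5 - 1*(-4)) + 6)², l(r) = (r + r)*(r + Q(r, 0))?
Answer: -10270/9 ≈ -1141.1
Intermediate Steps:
l(r) = 4*r² (l(r) = (r + r)*(r + r) = (2*r)*(2*r) = 4*r²)
o = -25/9 (o = -((-5 - 1*(-4)) + 6)²/9 = -((-5 + 4) + 6)²/9 = -(-1 + 6)²/9 = -⅑*5² = -⅑*25 = -25/9 ≈ -2.7778)
o*(l(5)*(6 - 2)) + (-10 - 20) = -25*4*5²*(6 - 2)/9 + (-10 - 20) = -25*4*25*4/9 - 30 = -2500*4/9 - 30 = -25/9*400 - 30 = -10000/9 - 30 = -10270/9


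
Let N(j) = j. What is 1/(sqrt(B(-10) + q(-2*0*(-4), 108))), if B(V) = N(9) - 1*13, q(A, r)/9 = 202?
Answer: sqrt(1814)/1814 ≈ 0.023479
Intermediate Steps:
q(A, r) = 1818 (q(A, r) = 9*202 = 1818)
B(V) = -4 (B(V) = 9 - 1*13 = 9 - 13 = -4)
1/(sqrt(B(-10) + q(-2*0*(-4), 108))) = 1/(sqrt(-4 + 1818)) = 1/(sqrt(1814)) = sqrt(1814)/1814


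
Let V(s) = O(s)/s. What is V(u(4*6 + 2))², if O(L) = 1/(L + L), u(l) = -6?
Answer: 1/5184 ≈ 0.00019290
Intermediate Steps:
O(L) = 1/(2*L)
V(s) = 1/(2*s²) (V(s) = (1/(2*s))/s = 1/(2*s²))
V(u(4*6 + 2))² = ((½)/(-6)²)² = ((½)*(1/36))² = (1/72)² = 1/5184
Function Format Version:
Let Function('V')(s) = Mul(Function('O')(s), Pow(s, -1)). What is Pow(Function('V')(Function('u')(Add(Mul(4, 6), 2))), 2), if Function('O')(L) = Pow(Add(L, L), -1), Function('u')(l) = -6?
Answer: Rational(1, 5184) ≈ 0.00019290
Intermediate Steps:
Function('O')(L) = Mul(Rational(1, 2), Pow(L, -1)) (Function('O')(L) = Pow(Mul(2, L), -1) = Mul(Rational(1, 2), Pow(L, -1)))
Function('V')(s) = Mul(Rational(1, 2), Pow(s, -2)) (Function('V')(s) = Mul(Mul(Rational(1, 2), Pow(s, -1)), Pow(s, -1)) = Mul(Rational(1, 2), Pow(s, -2)))
Pow(Function('V')(Function('u')(Add(Mul(4, 6), 2))), 2) = Pow(Mul(Rational(1, 2), Pow(-6, -2)), 2) = Pow(Mul(Rational(1, 2), Rational(1, 36)), 2) = Pow(Rational(1, 72), 2) = Rational(1, 5184)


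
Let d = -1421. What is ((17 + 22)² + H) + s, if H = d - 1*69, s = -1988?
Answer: -1957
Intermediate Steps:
H = -1490 (H = -1421 - 1*69 = -1421 - 69 = -1490)
((17 + 22)² + H) + s = ((17 + 22)² - 1490) - 1988 = (39² - 1490) - 1988 = (1521 - 1490) - 1988 = 31 - 1988 = -1957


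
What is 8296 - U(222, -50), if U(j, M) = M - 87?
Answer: 8433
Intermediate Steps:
U(j, M) = -87 + M
8296 - U(222, -50) = 8296 - (-87 - 50) = 8296 - 1*(-137) = 8296 + 137 = 8433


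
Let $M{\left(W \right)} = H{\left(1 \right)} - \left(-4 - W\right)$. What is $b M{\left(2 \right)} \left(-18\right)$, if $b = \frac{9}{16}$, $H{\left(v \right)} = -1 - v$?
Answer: $- \frac{81}{2} \approx -40.5$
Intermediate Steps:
$b = \frac{9}{16}$ ($b = 9 \cdot \frac{1}{16} = \frac{9}{16} \approx 0.5625$)
$M{\left(W \right)} = 2 + W$ ($M{\left(W \right)} = \left(-1 - 1\right) - \left(-4 - W\right) = \left(-1 - 1\right) + \left(4 + W\right) = -2 + \left(4 + W\right) = 2 + W$)
$b M{\left(2 \right)} \left(-18\right) = \frac{9 \left(2 + 2\right)}{16} \left(-18\right) = \frac{9}{16} \cdot 4 \left(-18\right) = \frac{9}{4} \left(-18\right) = - \frac{81}{2}$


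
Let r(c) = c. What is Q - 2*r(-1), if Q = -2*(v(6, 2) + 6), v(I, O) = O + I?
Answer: -26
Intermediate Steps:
v(I, O) = I + O
Q = -28 (Q = -2*((6 + 2) + 6) = -2*(8 + 6) = -2*14 = -28)
Q - 2*r(-1) = -28 - 2*(-1) = -28 + 2 = -26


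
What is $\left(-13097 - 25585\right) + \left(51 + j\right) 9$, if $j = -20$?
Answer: $-38403$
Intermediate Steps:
$\left(-13097 - 25585\right) + \left(51 + j\right) 9 = \left(-13097 - 25585\right) + \left(51 - 20\right) 9 = -38682 + 31 \cdot 9 = -38682 + 279 = -38403$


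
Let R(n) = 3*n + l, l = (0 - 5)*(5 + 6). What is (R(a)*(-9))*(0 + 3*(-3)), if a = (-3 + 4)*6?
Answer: -2997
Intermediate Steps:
l = -55 (l = -5*11 = -55)
a = 6 (a = 1*6 = 6)
R(n) = -55 + 3*n (R(n) = 3*n - 55 = -55 + 3*n)
(R(a)*(-9))*(0 + 3*(-3)) = ((-55 + 3*6)*(-9))*(0 + 3*(-3)) = ((-55 + 18)*(-9))*(0 - 9) = -37*(-9)*(-9) = 333*(-9) = -2997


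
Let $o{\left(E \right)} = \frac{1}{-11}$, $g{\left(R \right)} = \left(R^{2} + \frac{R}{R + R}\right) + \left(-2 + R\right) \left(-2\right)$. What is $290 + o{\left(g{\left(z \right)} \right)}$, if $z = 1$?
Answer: $\frac{3189}{11} \approx 289.91$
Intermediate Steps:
$g{\left(R \right)} = \frac{9}{2} + R^{2} - 2 R$ ($g{\left(R \right)} = \left(R^{2} + \frac{R}{2 R}\right) - \left(-4 + 2 R\right) = \left(R^{2} + \frac{1}{2 R} R\right) - \left(-4 + 2 R\right) = \left(R^{2} + \frac{1}{2}\right) - \left(-4 + 2 R\right) = \left(\frac{1}{2} + R^{2}\right) - \left(-4 + 2 R\right) = \frac{9}{2} + R^{2} - 2 R$)
$o{\left(E \right)} = - \frac{1}{11}$
$290 + o{\left(g{\left(z \right)} \right)} = 290 - \frac{1}{11} = \frac{3189}{11}$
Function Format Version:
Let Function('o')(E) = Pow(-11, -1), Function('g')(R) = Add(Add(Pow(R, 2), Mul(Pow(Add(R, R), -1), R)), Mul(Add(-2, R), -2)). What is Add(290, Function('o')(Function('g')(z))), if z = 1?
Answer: Rational(3189, 11) ≈ 289.91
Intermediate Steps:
Function('g')(R) = Add(Rational(9, 2), Pow(R, 2), Mul(-2, R)) (Function('g')(R) = Add(Add(Pow(R, 2), Mul(Pow(Mul(2, R), -1), R)), Add(4, Mul(-2, R))) = Add(Add(Pow(R, 2), Mul(Mul(Rational(1, 2), Pow(R, -1)), R)), Add(4, Mul(-2, R))) = Add(Add(Pow(R, 2), Rational(1, 2)), Add(4, Mul(-2, R))) = Add(Add(Rational(1, 2), Pow(R, 2)), Add(4, Mul(-2, R))) = Add(Rational(9, 2), Pow(R, 2), Mul(-2, R)))
Function('o')(E) = Rational(-1, 11)
Add(290, Function('o')(Function('g')(z))) = Add(290, Rational(-1, 11)) = Rational(3189, 11)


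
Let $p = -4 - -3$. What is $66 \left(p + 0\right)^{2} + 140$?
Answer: $206$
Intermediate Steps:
$p = -1$ ($p = -4 + 3 = -1$)
$66 \left(p + 0\right)^{2} + 140 = 66 \left(-1 + 0\right)^{2} + 140 = 66 \left(-1\right)^{2} + 140 = 66 \cdot 1 + 140 = 66 + 140 = 206$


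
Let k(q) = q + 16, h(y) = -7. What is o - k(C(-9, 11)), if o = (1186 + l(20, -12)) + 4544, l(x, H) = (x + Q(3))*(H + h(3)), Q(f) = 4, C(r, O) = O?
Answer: 5247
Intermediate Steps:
k(q) = 16 + q
l(x, H) = (-7 + H)*(4 + x) (l(x, H) = (x + 4)*(H - 7) = (4 + x)*(-7 + H) = (-7 + H)*(4 + x))
o = 5274 (o = (1186 + (-28 - 7*20 + 4*(-12) - 12*20)) + 4544 = (1186 + (-28 - 140 - 48 - 240)) + 4544 = (1186 - 456) + 4544 = 730 + 4544 = 5274)
o - k(C(-9, 11)) = 5274 - (16 + 11) = 5274 - 1*27 = 5274 - 27 = 5247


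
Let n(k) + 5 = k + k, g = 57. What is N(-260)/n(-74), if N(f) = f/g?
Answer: 260/8721 ≈ 0.029813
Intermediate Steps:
n(k) = -5 + 2*k (n(k) = -5 + (k + k) = -5 + 2*k)
N(f) = f/57
N(-260)/n(-74) = ((1/57)*(-260))/(-5 + 2*(-74)) = -260/(57*(-5 - 148)) = -260/57/(-153) = -260/57*(-1/153) = 260/8721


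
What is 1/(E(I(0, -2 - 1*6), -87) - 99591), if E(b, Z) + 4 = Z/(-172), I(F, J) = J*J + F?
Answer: -172/17130253 ≈ -1.0041e-5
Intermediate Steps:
I(F, J) = F + J² (I(F, J) = J² + F = F + J²)
E(b, Z) = -4 - Z/172 (E(b, Z) = -4 + Z/(-172) = -4 + Z*(-1/172) = -4 - Z/172)
1/(E(I(0, -2 - 1*6), -87) - 99591) = 1/((-4 - 1/172*(-87)) - 99591) = 1/((-4 + 87/172) - 99591) = 1/(-601/172 - 99591) = 1/(-17130253/172) = -172/17130253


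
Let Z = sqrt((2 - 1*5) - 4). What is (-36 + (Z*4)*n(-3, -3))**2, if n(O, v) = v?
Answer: 288 + 864*I*sqrt(7) ≈ 288.0 + 2285.9*I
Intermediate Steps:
Z = I*sqrt(7) (Z = sqrt((2 - 5) - 4) = sqrt(-3 - 4) = sqrt(-7) = I*sqrt(7) ≈ 2.6458*I)
(-36 + (Z*4)*n(-3, -3))**2 = (-36 + ((I*sqrt(7))*4)*(-3))**2 = (-36 + (4*I*sqrt(7))*(-3))**2 = (-36 - 12*I*sqrt(7))**2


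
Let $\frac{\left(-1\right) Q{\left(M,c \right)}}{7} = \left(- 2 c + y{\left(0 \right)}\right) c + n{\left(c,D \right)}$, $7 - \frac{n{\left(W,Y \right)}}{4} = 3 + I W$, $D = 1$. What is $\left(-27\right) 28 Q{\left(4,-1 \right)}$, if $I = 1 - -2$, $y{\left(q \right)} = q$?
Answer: $137592$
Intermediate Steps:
$I = 3$ ($I = 1 + 2 = 3$)
$n{\left(W,Y \right)} = 16 - 12 W$ ($n{\left(W,Y \right)} = 28 - 4 \left(3 + 3 W\right) = 28 - \left(12 + 12 W\right) = 16 - 12 W$)
$Q{\left(M,c \right)} = -112 + 14 c^{2} + 84 c$ ($Q{\left(M,c \right)} = - 7 \left(\left(- 2 c + 0\right) c - \left(-16 + 12 c\right)\right) = - 7 \left(- 2 c c - \left(-16 + 12 c\right)\right) = - 7 \left(- 2 c^{2} - \left(-16 + 12 c\right)\right) = - 7 \left(16 - 12 c - 2 c^{2}\right) = -112 + 14 c^{2} + 84 c$)
$\left(-27\right) 28 Q{\left(4,-1 \right)} = \left(-27\right) 28 \left(-112 + 14 \left(-1\right)^{2} + 84 \left(-1\right)\right) = - 756 \left(-112 + 14 \cdot 1 - 84\right) = - 756 \left(-112 + 14 - 84\right) = \left(-756\right) \left(-182\right) = 137592$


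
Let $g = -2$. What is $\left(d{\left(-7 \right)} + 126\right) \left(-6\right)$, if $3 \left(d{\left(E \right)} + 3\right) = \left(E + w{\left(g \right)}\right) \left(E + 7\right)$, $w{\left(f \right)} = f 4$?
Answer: $-738$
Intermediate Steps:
$w{\left(f \right)} = 4 f$
$d{\left(E \right)} = -3 + \frac{\left(-8 + E\right) \left(7 + E\right)}{3}$ ($d{\left(E \right)} = -3 + \frac{\left(E + 4 \left(-2\right)\right) \left(E + 7\right)}{3} = -3 + \frac{\left(E - 8\right) \left(7 + E\right)}{3} = -3 + \frac{\left(-8 + E\right) \left(7 + E\right)}{3}$)
$\left(d{\left(-7 \right)} + 126\right) \left(-6\right) = \left(\left(- \frac{65}{3} - - \frac{7}{3} + \frac{\left(-7\right)^{2}}{3}\right) + 126\right) \left(-6\right) = \left(\left(- \frac{65}{3} + \frac{7}{3} + \frac{1}{3} \cdot 49\right) + 126\right) \left(-6\right) = \left(\left(- \frac{65}{3} + \frac{7}{3} + \frac{49}{3}\right) + 126\right) \left(-6\right) = \left(-3 + 126\right) \left(-6\right) = 123 \left(-6\right) = -738$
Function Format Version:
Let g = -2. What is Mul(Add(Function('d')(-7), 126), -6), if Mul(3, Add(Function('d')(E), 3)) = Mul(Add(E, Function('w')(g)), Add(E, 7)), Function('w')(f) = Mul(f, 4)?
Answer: -738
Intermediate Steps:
Function('w')(f) = Mul(4, f)
Function('d')(E) = Add(-3, Mul(Rational(1, 3), Add(-8, E), Add(7, E))) (Function('d')(E) = Add(-3, Mul(Rational(1, 3), Mul(Add(E, Mul(4, -2)), Add(E, 7)))) = Add(-3, Mul(Rational(1, 3), Mul(Add(E, -8), Add(7, E)))) = Add(-3, Mul(Rational(1, 3), Mul(Add(-8, E), Add(7, E)))) = Add(-3, Mul(Rational(1, 3), Add(-8, E), Add(7, E))))
Mul(Add(Function('d')(-7), 126), -6) = Mul(Add(Add(Rational(-65, 3), Mul(Rational(-1, 3), -7), Mul(Rational(1, 3), Pow(-7, 2))), 126), -6) = Mul(Add(Add(Rational(-65, 3), Rational(7, 3), Mul(Rational(1, 3), 49)), 126), -6) = Mul(Add(Add(Rational(-65, 3), Rational(7, 3), Rational(49, 3)), 126), -6) = Mul(Add(-3, 126), -6) = Mul(123, -6) = -738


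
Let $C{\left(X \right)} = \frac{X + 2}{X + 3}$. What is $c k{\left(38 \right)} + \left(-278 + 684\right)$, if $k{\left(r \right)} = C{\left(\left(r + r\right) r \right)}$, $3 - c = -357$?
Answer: $\frac{2214146}{2891} \approx 765.88$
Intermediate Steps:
$c = 360$ ($c = 3 - -357 = 3 + 357 = 360$)
$C{\left(X \right)} = \frac{2 + X}{3 + X}$
$k{\left(r \right)} = \frac{2 + 2 r^{2}}{3 + 2 r^{2}}$ ($k{\left(r \right)} = \frac{2 + \left(r + r\right) r}{3 + \left(r + r\right) r} = \frac{2 + 2 r r}{3 + 2 r r} = \frac{2 + 2 r^{2}}{3 + 2 r^{2}}$)
$c k{\left(38 \right)} + \left(-278 + 684\right) = 360 \frac{2 \left(1 + 38^{2}\right)}{3 + 2 \cdot 38^{2}} + \left(-278 + 684\right) = 360 \frac{2 \left(1 + 1444\right)}{3 + 2 \cdot 1444} + 406 = 360 \cdot 2 \frac{1}{3 + 2888} \cdot 1445 + 406 = 360 \cdot 2 \cdot \frac{1}{2891} \cdot 1445 + 406 = 360 \cdot \frac{2890}{2891} + 406 = \frac{1040400}{2891} + 406 = \frac{2214146}{2891}$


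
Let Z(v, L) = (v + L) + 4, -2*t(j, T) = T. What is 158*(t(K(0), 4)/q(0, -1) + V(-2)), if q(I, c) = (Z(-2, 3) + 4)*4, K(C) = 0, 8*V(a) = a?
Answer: -869/18 ≈ -48.278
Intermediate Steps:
V(a) = a/8
t(j, T) = -T/2
Z(v, L) = 4 + L + v (Z(v, L) = (L + v) + 4 = 4 + L + v)
q(I, c) = 36 (q(I, c) = ((4 + 3 - 2) + 4)*4 = (5 + 4)*4 = 9*4 = 36)
158*(t(K(0), 4)/q(0, -1) + V(-2)) = 158*(-½*4/36 + (⅛)*(-2)) = 158*(-2*1/36 - ¼) = 158*(-1/18 - ¼) = 158*(-11/36) = -869/18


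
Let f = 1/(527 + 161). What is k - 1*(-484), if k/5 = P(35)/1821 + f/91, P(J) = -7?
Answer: 55178255137/114009168 ≈ 483.98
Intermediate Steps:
f = 1/688 ≈ 0.0014535
k = -2182175/114009168 (k = 5*(-7/1821 + (1/688)/91) = 5*(-7*1/1821 + (1/688)*(1/91)) = 5*(-7/1821 + 1/62608) = 5*(-436435/114009168) = -2182175/114009168 ≈ -0.019140)
k - 1*(-484) = -2182175/114009168 - 1*(-484) = -2182175/114009168 + 484 = 55178255137/114009168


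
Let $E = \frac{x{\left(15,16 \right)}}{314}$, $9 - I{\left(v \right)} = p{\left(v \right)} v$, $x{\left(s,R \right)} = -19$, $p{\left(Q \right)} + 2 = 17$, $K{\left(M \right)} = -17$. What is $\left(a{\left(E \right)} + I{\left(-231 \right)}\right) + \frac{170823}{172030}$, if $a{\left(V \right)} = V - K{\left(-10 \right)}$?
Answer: $\frac{47156295768}{13504355} \approx 3491.9$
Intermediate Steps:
$p{\left(Q \right)} = 15$ ($p{\left(Q \right)} = -2 + 17 = 15$)
$I{\left(v \right)} = 9 - 15 v$
$E = - \frac{19}{314} \approx -0.06051$
$a{\left(V \right)} = 17 + V$ ($a{\left(V \right)} = V - -17 = V + 17 = 17 + V$)
$\left(a{\left(E \right)} + I{\left(-231 \right)}\right) + \frac{170823}{172030} = \left(\left(17 - \frac{19}{314}\right) + \left(9 - -3465\right)\right) + \frac{170823}{172030} = \left(\frac{5319}{314} + \left(9 + 3465\right)\right) + 170823 \cdot \frac{1}{172030} = \left(\frac{5319}{314} + 3474\right) + \frac{170823}{172030} = \frac{1096155}{314} + \frac{170823}{172030} = \frac{47156295768}{13504355}$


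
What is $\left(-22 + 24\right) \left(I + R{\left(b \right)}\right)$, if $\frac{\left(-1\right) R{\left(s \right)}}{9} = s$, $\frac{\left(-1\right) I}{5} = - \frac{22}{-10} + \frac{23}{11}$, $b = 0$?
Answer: $- \frac{472}{11} \approx -42.909$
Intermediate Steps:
$I = - \frac{236}{11}$ ($I = - 5 \left(- \frac{22}{-10} + \frac{23}{11}\right) = - 5 \left(\left(-22\right) \left(- \frac{1}{10}\right) + 23 \cdot \frac{1}{11}\right) = - 5 \left(\frac{11}{5} + \frac{23}{11}\right) = \left(-5\right) \frac{236}{55} = - \frac{236}{11} \approx -21.455$)
$R{\left(s \right)} = - 9 s$
$\left(-22 + 24\right) \left(I + R{\left(b \right)}\right) = \left(-22 + 24\right) \left(- \frac{236}{11} - 0\right) = 2 \left(- \frac{236}{11} + 0\right) = 2 \left(- \frac{236}{11}\right) = - \frac{472}{11}$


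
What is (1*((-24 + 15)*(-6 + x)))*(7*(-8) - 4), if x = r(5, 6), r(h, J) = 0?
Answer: -3240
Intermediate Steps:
x = 0
(1*((-24 + 15)*(-6 + x)))*(7*(-8) - 4) = (1*((-24 + 15)*(-6 + 0)))*(7*(-8) - 4) = (1*(-9*(-6)))*(-56 - 4) = (1*54)*(-60) = 54*(-60) = -3240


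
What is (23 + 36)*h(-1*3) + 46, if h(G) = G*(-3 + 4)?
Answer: -131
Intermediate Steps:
h(G) = G (h(G) = G*1 = G)
(23 + 36)*h(-1*3) + 46 = (23 + 36)*(-1*3) + 46 = 59*(-3) + 46 = -177 + 46 = -131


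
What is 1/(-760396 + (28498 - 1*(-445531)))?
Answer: -1/286367 ≈ -3.4920e-6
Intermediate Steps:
1/(-760396 + (28498 - 1*(-445531))) = 1/(-760396 + (28498 + 445531)) = 1/(-760396 + 474029) = 1/(-286367) = -1/286367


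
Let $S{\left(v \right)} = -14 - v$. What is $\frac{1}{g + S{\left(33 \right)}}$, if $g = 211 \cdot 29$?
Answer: $\frac{1}{6072} \approx 0.00016469$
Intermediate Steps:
$g = 6119$
$\frac{1}{g + S{\left(33 \right)}} = \frac{1}{6119 - 47} = \frac{1}{6072}$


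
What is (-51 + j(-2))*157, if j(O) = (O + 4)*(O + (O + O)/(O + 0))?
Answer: -8007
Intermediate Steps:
j(O) = (2 + O)*(4 + O) (j(O) = (4 + O)*(O + (2*O)/O) = (4 + O)*(O + 2) = (4 + O)*(2 + O) = (2 + O)*(4 + O))
(-51 + j(-2))*157 = (-51 + (8 + (-2)² + 6*(-2)))*157 = (-51 + (8 + 4 - 12))*157 = (-51 + 0)*157 = -51*157 = -8007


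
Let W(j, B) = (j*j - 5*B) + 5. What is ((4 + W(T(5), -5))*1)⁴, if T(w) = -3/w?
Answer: 544468370161/390625 ≈ 1.3938e+6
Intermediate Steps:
W(j, B) = 5 + j² - 5*B (W(j, B) = (j² - 5*B) + 5 = 5 + j² - 5*B)
((4 + W(T(5), -5))*1)⁴ = ((4 + (5 + (-3/5)² - 5*(-5)))*1)⁴ = ((4 + (5 + (-3*⅕)² + 25))*1)⁴ = ((4 + (5 + (-⅗)² + 25))*1)⁴ = ((4 + (5 + 9/25 + 25))*1)⁴ = ((4 + 759/25)*1)⁴ = ((859/25)*1)⁴ = (859/25)⁴ = 544468370161/390625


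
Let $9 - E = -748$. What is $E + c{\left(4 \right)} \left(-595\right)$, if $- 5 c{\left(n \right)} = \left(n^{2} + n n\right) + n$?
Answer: $5041$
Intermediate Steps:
$E = 757$ ($E = 9 - -748 = 9 + 748 = 757$)
$c{\left(n \right)} = - \frac{2 n^{2}}{5} - \frac{n}{5}$ ($c{\left(n \right)} = - \frac{\left(n^{2} + n n\right) + n}{5} = - \frac{\left(n^{2} + n^{2}\right) + n}{5} = - \frac{2 n^{2} + n}{5} = - \frac{n + 2 n^{2}}{5} = - \frac{2 n^{2}}{5} - \frac{n}{5}$)
$E + c{\left(4 \right)} \left(-595\right) = 757 + \left(- \frac{1}{5}\right) 4 \left(1 + 2 \cdot 4\right) \left(-595\right) = 757 + \left(- \frac{1}{5}\right) 4 \left(1 + 8\right) \left(-595\right) = 757 + \left(- \frac{1}{5}\right) 4 \cdot 9 \left(-595\right) = 757 - -4284 = 757 + 4284 = 5041$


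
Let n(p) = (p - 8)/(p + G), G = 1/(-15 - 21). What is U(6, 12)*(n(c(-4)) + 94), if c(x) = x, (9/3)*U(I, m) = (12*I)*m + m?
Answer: 4106104/145 ≈ 28318.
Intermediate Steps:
U(I, m) = m/3 + 4*I*m (U(I, m) = ((12*I)*m + m)/3 = (12*I*m + m)/3 = (m + 12*I*m)/3 = m/3 + 4*I*m)
G = -1/36 (G = 1/(-36) = -1/36 ≈ -0.027778)
n(p) = (-8 + p)/(-1/36 + p) (n(p) = (p - 8)/(p - 1/36) = (-8 + p)/(-1/36 + p))
U(6, 12)*(n(c(-4)) + 94) = ((1/3)*12*(1 + 12*6))*(36*(-8 - 4)/(-1 + 36*(-4)) + 94) = ((1/3)*12*(1 + 72))*(36*(-12)/(-1 - 144) + 94) = ((1/3)*12*73)*(36*(-12)/(-145) + 94) = 292*(36*(-1/145)*(-12) + 94) = 292*(432/145 + 94) = 292*(14062/145) = 4106104/145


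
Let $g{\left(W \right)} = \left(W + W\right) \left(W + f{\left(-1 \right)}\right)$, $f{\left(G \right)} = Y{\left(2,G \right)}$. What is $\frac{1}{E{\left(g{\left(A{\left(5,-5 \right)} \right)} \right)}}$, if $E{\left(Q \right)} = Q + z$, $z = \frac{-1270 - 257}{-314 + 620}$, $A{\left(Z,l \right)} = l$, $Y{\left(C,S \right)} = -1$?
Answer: $\frac{102}{5611} \approx 0.018179$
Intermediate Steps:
$f{\left(G \right)} = -1$
$g{\left(W \right)} = 2 W \left(-1 + W\right)$ ($g{\left(W \right)} = \left(W + W\right) \left(W - 1\right) = 2 W \left(-1 + W\right)$)
$z = - \frac{509}{102}$ ($z = - \frac{1527}{306} = \left(-1527\right) \frac{1}{306} = - \frac{509}{102} \approx -4.9902$)
$E{\left(Q \right)} = - \frac{509}{102} + Q$ ($E{\left(Q \right)} = Q - \frac{509}{102} = - \frac{509}{102} + Q$)
$\frac{1}{E{\left(g{\left(A{\left(5,-5 \right)} \right)} \right)}} = \frac{1}{- \frac{509}{102} + 2 \left(-5\right) \left(-1 - 5\right)} = \frac{1}{- \frac{509}{102} + 2 \left(-5\right) \left(-6\right)} = \frac{1}{- \frac{509}{102} + 60} = \frac{1}{\frac{5611}{102}} = \frac{102}{5611}$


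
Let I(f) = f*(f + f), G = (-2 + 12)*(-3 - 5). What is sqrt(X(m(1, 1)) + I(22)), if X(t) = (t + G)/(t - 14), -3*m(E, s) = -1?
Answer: sqrt(1637007)/41 ≈ 31.206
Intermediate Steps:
G = -80 (G = 10*(-8) = -80)
m(E, s) = 1/3 (m(E, s) = -1/3*(-1) = 1/3)
X(t) = (-80 + t)/(-14 + t) (X(t) = (t - 80)/(t - 14) = (-80 + t)/(-14 + t))
I(f) = 2*f**2 (I(f) = f*(2*f) = 2*f**2)
sqrt(X(m(1, 1)) + I(22)) = sqrt((-80 + 1/3)/(-14 + 1/3) + 2*22**2) = sqrt(-239/3/(-41/3) + 2*484) = sqrt(-3/41*(-239/3) + 968) = sqrt(239/41 + 968) = sqrt(39927/41) = sqrt(1637007)/41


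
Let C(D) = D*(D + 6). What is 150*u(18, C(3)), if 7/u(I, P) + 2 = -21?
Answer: -1050/23 ≈ -45.652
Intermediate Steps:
C(D) = D*(6 + D)
u(I, P) = -7/23 (u(I, P) = 7/(-2 - 21) = 7/(-23) = 7*(-1/23) = -7/23)
150*u(18, C(3)) = 150*(-7/23) = -1050/23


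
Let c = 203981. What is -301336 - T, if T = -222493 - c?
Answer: 125138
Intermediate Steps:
T = -426474 (T = -222493 - 1*203981 = -222493 - 203981 = -426474)
-301336 - T = -301336 - 1*(-426474) = -301336 + 426474 = 125138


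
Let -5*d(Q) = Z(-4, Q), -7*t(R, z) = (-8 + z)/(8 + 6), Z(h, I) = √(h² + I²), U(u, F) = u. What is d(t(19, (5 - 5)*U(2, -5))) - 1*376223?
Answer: -376223 - 4*√2402/245 ≈ -3.7622e+5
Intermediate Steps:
Z(h, I) = √(I² + h²)
t(R, z) = 4/49 - z/98 (t(R, z) = -(-8 + z)/(7*(8 + 6)) = -(-8 + z)/(7*14) = -(-4/7 + z/14)/7 = 4/49 - z/98)
d(Q) = -√(16 + Q²)/5 (d(Q) = -√(Q² + (-4)²)/5 = -√(Q² + 16)/5 = -√(16 + Q²)/5)
d(t(19, (5 - 5)*U(2, -5))) - 1*376223 = -√(16 + (4/49 - (5 - 5)*2/98)²)/5 - 1*376223 = -√(16 + (4/49 - 0*2)²)/5 - 376223 = -√(16 + (4/49 - 1/98*0)²)/5 - 376223 = -√(16 + (4/49 + 0)²)/5 - 376223 = -√(16 + (4/49)²)/5 - 376223 = -√(16 + 16/2401)/5 - 376223 = -4*√2402/245 - 376223 = -376223 - 4*√2402/245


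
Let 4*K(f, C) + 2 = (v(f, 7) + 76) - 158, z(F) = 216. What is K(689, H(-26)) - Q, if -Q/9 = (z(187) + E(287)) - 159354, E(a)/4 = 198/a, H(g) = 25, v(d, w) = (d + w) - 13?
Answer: -1644013391/1148 ≈ -1.4321e+6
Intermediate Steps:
v(d, w) = -13 + d + w
K(f, C) = -45/2 + f/4 (K(f, C) = -½ + (((-13 + f + 7) + 76) - 158)/4 = -½ + (((-6 + f) + 76) - 158)/4 = -½ + ((70 + f) - 158)/4 = -½ + (-88 + f)/4 = -½ + (-22 + f/4) = -45/2 + f/4)
E(a) = 792/a (E(a) = 4*(198/a) = 792/a)
Q = 411046326/287 (Q = -9*((216 + 792/287) - 159354) = -9*(62784/287 - 159354) = -9*(-45671814/287) = 411046326/287 ≈ 1.4322e+6)
K(689, H(-26)) - Q = (-45/2 + (¼)*689) - 1*411046326/287 = (-45/2 + 689/4) - 411046326/287 = 599/4 - 411046326/287 = -1644013391/1148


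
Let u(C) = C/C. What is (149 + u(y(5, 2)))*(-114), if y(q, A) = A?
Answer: -17100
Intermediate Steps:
u(C) = 1
(149 + u(y(5, 2)))*(-114) = (149 + 1)*(-114) = 150*(-114) = -17100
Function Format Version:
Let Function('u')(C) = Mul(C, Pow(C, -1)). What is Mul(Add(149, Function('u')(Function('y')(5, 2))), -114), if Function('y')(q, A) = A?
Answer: -17100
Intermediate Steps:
Function('u')(C) = 1
Mul(Add(149, Function('u')(Function('y')(5, 2))), -114) = Mul(Add(149, 1), -114) = Mul(150, -114) = -17100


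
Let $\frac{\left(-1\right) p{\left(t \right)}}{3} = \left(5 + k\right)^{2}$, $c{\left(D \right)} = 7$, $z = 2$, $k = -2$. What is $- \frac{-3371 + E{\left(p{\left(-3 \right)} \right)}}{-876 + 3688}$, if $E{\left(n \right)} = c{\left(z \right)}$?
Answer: $\frac{841}{703} \approx 1.1963$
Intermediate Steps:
$p{\left(t \right)} = -27$ ($p{\left(t \right)} = - 3 \left(5 - 2\right)^{2} = - 3 \cdot 3^{2} = \left(-3\right) 9 = -27$)
$E{\left(n \right)} = 7$
$- \frac{-3371 + E{\left(p{\left(-3 \right)} \right)}}{-876 + 3688} = - \frac{-3371 + 7}{-876 + 3688} = - \frac{-3364}{2812} = \left(-1\right) \left(- \frac{841}{703}\right) = \frac{841}{703}$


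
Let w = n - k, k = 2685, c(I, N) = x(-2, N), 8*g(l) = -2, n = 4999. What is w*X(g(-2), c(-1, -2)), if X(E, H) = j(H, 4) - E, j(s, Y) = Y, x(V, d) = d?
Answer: 19669/2 ≈ 9834.5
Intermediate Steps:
g(l) = -¼ (g(l) = (⅛)*(-2) = -¼)
c(I, N) = N
w = 2314 (w = 4999 - 1*2685 = 4999 - 2685 = 2314)
X(E, H) = 4 - E
w*X(g(-2), c(-1, -2)) = 2314*(4 - 1*(-¼)) = 2314*(4 + ¼) = 2314*(17/4) = 19669/2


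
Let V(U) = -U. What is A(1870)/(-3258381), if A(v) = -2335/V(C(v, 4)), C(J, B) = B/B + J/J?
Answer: -2335/6516762 ≈ -0.00035831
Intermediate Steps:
C(J, B) = 2 (C(J, B) = 1 + 1 = 2)
A(v) = 2335/2 (A(v) = -2335/((-1*2)) = -2335/(-2) = -2335*(-½) = 2335/2)
A(1870)/(-3258381) = (2335/2)/(-3258381) = (2335/2)*(-1/3258381) = -2335/6516762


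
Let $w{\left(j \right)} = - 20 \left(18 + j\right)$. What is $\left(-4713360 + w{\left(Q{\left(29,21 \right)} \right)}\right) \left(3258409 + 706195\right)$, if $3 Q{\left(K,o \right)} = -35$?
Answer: $- \frac{56061324277840}{3} \approx -1.8687 \cdot 10^{13}$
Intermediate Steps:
$Q{\left(K,o \right)} = - \frac{35}{3}$ ($Q{\left(K,o \right)} = \frac{1}{3} \left(-35\right) = - \frac{35}{3}$)
$w{\left(j \right)} = -360 - 20 j$
$\left(-4713360 + w{\left(Q{\left(29,21 \right)} \right)}\right) \left(3258409 + 706195\right) = \left(-4713360 - \frac{380}{3}\right) \left(3258409 + 706195\right) = \left(-4713360 + \left(-360 + \frac{700}{3}\right)\right) 3964604 = \left(-4713360 - \frac{380}{3}\right) 3964604 = \left(- \frac{14140460}{3}\right) 3964604 = - \frac{56061324277840}{3}$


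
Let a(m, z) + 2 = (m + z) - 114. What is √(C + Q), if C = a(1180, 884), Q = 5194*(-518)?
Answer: 4*I*√168034 ≈ 1639.7*I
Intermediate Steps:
Q = -2690492
a(m, z) = -116 + m + z (a(m, z) = -2 + ((m + z) - 114) = -2 + (-114 + m + z) = -116 + m + z)
C = 1948 (C = -116 + 1180 + 884 = 1948)
√(C + Q) = √(1948 - 2690492) = √(-2688544) = 4*I*√168034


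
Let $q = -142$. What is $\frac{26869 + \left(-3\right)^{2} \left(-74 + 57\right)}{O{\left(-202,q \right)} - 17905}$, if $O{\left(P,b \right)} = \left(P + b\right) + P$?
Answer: $- \frac{26716}{18451} \approx -1.4479$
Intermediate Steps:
$O{\left(P,b \right)} = b + 2 P$
$\frac{26869 + \left(-3\right)^{2} \left(-74 + 57\right)}{O{\left(-202,q \right)} - 17905} = \frac{26869 + \left(-3\right)^{2} \left(-74 + 57\right)}{\left(-142 + 2 \left(-202\right)\right) - 17905} = \frac{26869 + 9 \left(-17\right)}{\left(-142 - 404\right) - 17905} = \frac{26869 - 153}{-546 - 17905} = \frac{26716}{-18451} = 26716 \left(- \frac{1}{18451}\right) = - \frac{26716}{18451}$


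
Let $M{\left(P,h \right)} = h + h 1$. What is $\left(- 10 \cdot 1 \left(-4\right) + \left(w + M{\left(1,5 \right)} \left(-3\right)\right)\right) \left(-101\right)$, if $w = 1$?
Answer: $-1111$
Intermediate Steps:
$M{\left(P,h \right)} = 2 h$ ($M{\left(P,h \right)} = h + h = 2 h$)
$\left(- 10 \cdot 1 \left(-4\right) + \left(w + M{\left(1,5 \right)} \left(-3\right)\right)\right) \left(-101\right) = \left(- 10 \cdot 1 \left(-4\right) + \left(1 + 2 \cdot 5 \left(-3\right)\right)\right) \left(-101\right) = \left(\left(-10\right) \left(-4\right) + \left(1 + 10 \left(-3\right)\right)\right) \left(-101\right) = \left(40 + \left(1 - 30\right)\right) \left(-101\right) = \left(40 - 29\right) \left(-101\right) = 11 \left(-101\right) = -1111$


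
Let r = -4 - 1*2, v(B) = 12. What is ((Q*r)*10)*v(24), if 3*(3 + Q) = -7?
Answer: 3840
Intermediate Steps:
Q = -16/3 (Q = -3 + (⅓)*(-7) = -3 - 7/3 = -16/3 ≈ -5.3333)
r = -6 (r = -4 - 2 = -6)
((Q*r)*10)*v(24) = (-16/3*(-6)*10)*12 = (32*10)*12 = 320*12 = 3840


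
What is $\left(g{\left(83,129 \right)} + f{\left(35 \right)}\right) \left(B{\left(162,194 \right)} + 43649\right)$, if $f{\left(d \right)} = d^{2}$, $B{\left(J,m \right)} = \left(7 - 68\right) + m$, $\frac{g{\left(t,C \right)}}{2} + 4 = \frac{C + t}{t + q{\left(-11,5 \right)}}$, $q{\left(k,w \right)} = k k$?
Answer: $\frac{907352762}{17} \approx 5.3374 \cdot 10^{7}$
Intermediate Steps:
$q{\left(k,w \right)} = k^{2}$
$g{\left(t,C \right)} = -8 + \frac{2 \left(C + t\right)}{121 + t}$ ($g{\left(t,C \right)} = -8 + 2 \frac{C + t}{t + \left(-11\right)^{2}} = -8 + 2 \frac{C + t}{t + 121} = -8 + 2 \frac{C + t}{121 + t} = -8 + \frac{2 \left(C + t\right)}{121 + t}$)
$B{\left(J,m \right)} = -61 + m$
$\left(g{\left(83,129 \right)} + f{\left(35 \right)}\right) \left(B{\left(162,194 \right)} + 43649\right) = \left(\frac{2 \left(-484 + 129 - 249\right)}{121 + 83} + 35^{2}\right) \left(\left(-61 + 194\right) + 43649\right) = \left(\frac{2 \left(-484 + 129 - 249\right)}{204} + 1225\right) \left(133 + 43649\right) = \left(2 \cdot \frac{1}{204} \left(-604\right) + 1225\right) 43782 = \left(- \frac{302}{51} + 1225\right) 43782 = \frac{62173}{51} \cdot 43782 = \frac{907352762}{17}$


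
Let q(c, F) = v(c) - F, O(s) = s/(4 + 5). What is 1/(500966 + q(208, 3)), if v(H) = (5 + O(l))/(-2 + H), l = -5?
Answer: 927/464392721 ≈ 1.9962e-6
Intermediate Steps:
O(s) = s/9
v(H) = 40/(9*(-2 + H)) (v(H) = (5 + (1/9)*(-5))/(-2 + H) = (5 - 5/9)/(-2 + H) = 40/(9*(-2 + H)))
q(c, F) = -F + 40/(9*(-2 + c)) (q(c, F) = 40/(9*(-2 + c)) - F = -F + 40/(9*(-2 + c)))
1/(500966 + q(208, 3)) = 1/(500966 + (40/9 - 1*3*(-2 + 208))/(-2 + 208)) = 1/(500966 + (40/9 - 1*3*206)/206) = 1/(500966 + (40/9 - 618)/206) = 1/(500966 + (1/206)*(-5522/9)) = 1/(500966 - 2761/927) = 1/(464392721/927) = 927/464392721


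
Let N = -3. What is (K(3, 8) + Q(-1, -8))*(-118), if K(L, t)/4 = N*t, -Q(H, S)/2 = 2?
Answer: 11800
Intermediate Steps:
Q(H, S) = -4 (Q(H, S) = -2*2 = -4)
K(L, t) = -12*t (K(L, t) = 4*(-3*t) = -12*t)
(K(3, 8) + Q(-1, -8))*(-118) = (-12*8 - 4)*(-118) = (-96 - 4)*(-118) = -100*(-118) = 11800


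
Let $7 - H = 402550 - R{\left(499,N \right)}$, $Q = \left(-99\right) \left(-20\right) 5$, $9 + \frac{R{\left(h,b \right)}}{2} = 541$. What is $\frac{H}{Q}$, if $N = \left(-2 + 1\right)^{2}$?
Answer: $- \frac{401479}{9900} \approx -40.553$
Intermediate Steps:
$N = 1$ ($N = \left(-1\right)^{2} = 1$)
$R{\left(h,b \right)} = 1064$ ($R{\left(h,b \right)} = -18 + 2 \cdot 541 = -18 + 1082 = 1064$)
$Q = 9900$ ($Q = 1980 \cdot 5 = 9900$)
$H = -401479$ ($H = 7 - \left(402550 - 1064\right) = 7 - 401486 = -401479$)
$\frac{H}{Q} = - \frac{401479}{9900}$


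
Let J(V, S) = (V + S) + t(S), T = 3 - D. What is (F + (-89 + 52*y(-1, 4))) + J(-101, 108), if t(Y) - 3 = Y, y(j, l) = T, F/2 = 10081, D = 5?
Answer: 20087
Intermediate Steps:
F = 20162 (F = 2*10081 = 20162)
T = -2 (T = 3 - 1*5 = 3 - 5 = -2)
y(j, l) = -2
t(Y) = 3 + Y
J(V, S) = 3 + V + 2*S (J(V, S) = (V + S) + (3 + S) = (S + V) + (3 + S) = 3 + V + 2*S)
(F + (-89 + 52*y(-1, 4))) + J(-101, 108) = (20162 + (-89 + 52*(-2))) + (3 - 101 + 2*108) = (20162 + (-89 - 104)) + (3 - 101 + 216) = (20162 - 193) + 118 = 19969 + 118 = 20087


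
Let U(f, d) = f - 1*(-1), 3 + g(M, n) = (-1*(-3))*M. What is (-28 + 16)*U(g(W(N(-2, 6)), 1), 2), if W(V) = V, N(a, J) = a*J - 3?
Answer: 564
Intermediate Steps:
N(a, J) = -3 + J*a (N(a, J) = J*a - 3 = -3 + J*a)
g(M, n) = -3 + 3*M (g(M, n) = -3 + (-1*(-3))*M = -3 + 3*M)
U(f, d) = 1 + f (U(f, d) = f + 1 = 1 + f)
(-28 + 16)*U(g(W(N(-2, 6)), 1), 2) = (-28 + 16)*(1 + (-3 + 3*(-3 + 6*(-2)))) = -12*(1 + (-3 + 3*(-3 - 12))) = -12*(1 + (-3 + 3*(-15))) = -12*(1 + (-3 - 45)) = -12*(1 - 48) = -12*(-47) = 564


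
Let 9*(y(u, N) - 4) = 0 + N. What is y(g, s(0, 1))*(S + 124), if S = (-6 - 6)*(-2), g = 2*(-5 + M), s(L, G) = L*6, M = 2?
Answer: 592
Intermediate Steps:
s(L, G) = 6*L
g = -6 (g = 2*(-5 + 2) = 2*(-3) = -6)
y(u, N) = 4 + N/9 (y(u, N) = 4 + (0 + N)/9 = 4 + N/9)
S = 24 (S = -12*(-2) = 24)
y(g, s(0, 1))*(S + 124) = (4 + (6*0)/9)*(24 + 124) = (4 + (⅑)*0)*148 = (4 + 0)*148 = 4*148 = 592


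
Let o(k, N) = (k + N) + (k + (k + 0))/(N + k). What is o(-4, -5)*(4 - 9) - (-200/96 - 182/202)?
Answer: 158311/3636 ≈ 43.540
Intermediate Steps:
o(k, N) = N + k + 2*k/(N + k) (o(k, N) = (N + k) + (k + k)/(N + k) = (N + k) + (2*k)/(N + k) = (N + k) + 2*k/(N + k) = N + k + 2*k/(N + k))
o(-4, -5)*(4 - 9) - (-200/96 - 182/202) = (((-5)² + (-4)² + 2*(-4) + 2*(-5)*(-4))/(-5 - 4))*(4 - 9) - (-200/96 - 182/202) = ((25 + 16 - 8 + 40)/(-9))*(-5) - (-200*1/96 - 182*1/202) = -⅑*73*(-5) - (-25/12 - 91/101) = -73/9*(-5) - 1*(-3617/1212) = 365/9 + 3617/1212 = 158311/3636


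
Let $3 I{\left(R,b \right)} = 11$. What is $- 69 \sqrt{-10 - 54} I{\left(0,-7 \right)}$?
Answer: $- 2024 i \approx - 2024.0 i$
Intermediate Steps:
$I{\left(R,b \right)} = \frac{11}{3}$ ($I{\left(R,b \right)} = \frac{1}{3} \cdot 11 = \frac{11}{3}$)
$- 69 \sqrt{-10 - 54} I{\left(0,-7 \right)} = - 69 \sqrt{-10 - 54} \cdot \frac{11}{3} = - 69 \sqrt{-64} \cdot \frac{11}{3} = - 69 \cdot 8 i \frac{11}{3} = - 552 i \frac{11}{3} = - 2024 i$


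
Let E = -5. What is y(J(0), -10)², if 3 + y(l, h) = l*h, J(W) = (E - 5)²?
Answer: 1006009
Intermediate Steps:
J(W) = 100 (J(W) = (-5 - 5)² = (-10)² = 100)
y(l, h) = -3 + h*l (y(l, h) = -3 + l*h = -3 + h*l)
y(J(0), -10)² = (-3 - 10*100)² = (-3 - 1000)² = (-1003)² = 1006009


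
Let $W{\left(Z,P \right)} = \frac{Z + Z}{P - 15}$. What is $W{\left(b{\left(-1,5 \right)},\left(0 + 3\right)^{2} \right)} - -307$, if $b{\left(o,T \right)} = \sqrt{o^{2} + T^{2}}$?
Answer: $307 - \frac{\sqrt{26}}{3} \approx 305.3$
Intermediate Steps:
$b{\left(o,T \right)} = \sqrt{T^{2} + o^{2}}$
$W{\left(Z,P \right)} = \frac{2 Z}{-15 + P}$
$W{\left(b{\left(-1,5 \right)},\left(0 + 3\right)^{2} \right)} - -307 = \frac{2 \sqrt{5^{2} + \left(-1\right)^{2}}}{-15 + \left(0 + 3\right)^{2}} - -307 = \frac{2 \sqrt{25 + 1}}{-15 + 3^{2}} + 307 = \frac{2 \sqrt{26}}{-15 + 9} + 307 = \frac{2 \sqrt{26}}{-6} + 307 = 2 \sqrt{26} \left(- \frac{1}{6}\right) + 307 = - \frac{\sqrt{26}}{3} + 307 = 307 - \frac{\sqrt{26}}{3}$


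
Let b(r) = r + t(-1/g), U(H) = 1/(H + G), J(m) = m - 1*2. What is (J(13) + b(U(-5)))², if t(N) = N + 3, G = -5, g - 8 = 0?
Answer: 303601/1600 ≈ 189.75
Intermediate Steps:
g = 8 (g = 8 + 0 = 8)
J(m) = -2 + m (J(m) = m - 2 = -2 + m)
t(N) = 3 + N
U(H) = 1/(-5 + H) (U(H) = 1/(H - 5) = 1/(-5 + H))
b(r) = 23/8 + r (b(r) = r + (3 - 1/8) = r + (3 - 1*⅛) = r + (3 - ⅛) = r + 23/8 = 23/8 + r)
(J(13) + b(U(-5)))² = ((-2 + 13) + (23/8 + 1/(-5 - 5)))² = (11 + (23/8 + 1/(-10)))² = (11 + (23/8 - ⅒))² = (11 + 111/40)² = (551/40)² = 303601/1600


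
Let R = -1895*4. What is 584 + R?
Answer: -6996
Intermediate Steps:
R = -7580
584 + R = 584 - 7580 = -6996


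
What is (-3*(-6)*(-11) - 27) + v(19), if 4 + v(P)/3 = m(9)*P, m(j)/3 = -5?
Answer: -1092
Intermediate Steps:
m(j) = -15 (m(j) = 3*(-5) = -15)
v(P) = -12 - 45*P (v(P) = -12 + 3*(-15*P) = -12 - 45*P)
(-3*(-6)*(-11) - 27) + v(19) = (-3*(-6)*(-11) - 27) + (-12 - 45*19) = (18*(-11) - 27) + (-12 - 855) = (-198 - 27) - 867 = -225 - 867 = -1092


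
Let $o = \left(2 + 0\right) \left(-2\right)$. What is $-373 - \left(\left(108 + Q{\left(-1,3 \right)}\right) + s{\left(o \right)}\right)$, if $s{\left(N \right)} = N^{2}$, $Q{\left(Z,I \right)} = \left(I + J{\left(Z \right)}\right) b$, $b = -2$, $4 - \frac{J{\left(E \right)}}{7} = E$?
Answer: $-421$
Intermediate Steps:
$J{\left(E \right)} = 28 - 7 E$
$o = -4$ ($o = 2 \left(-2\right) = -4$)
$Q{\left(Z,I \right)} = -56 - 2 I + 14 Z$ ($Q{\left(Z,I \right)} = \left(I - \left(-28 + 7 Z\right)\right) \left(-2\right) = \left(28 + I - 7 Z\right) \left(-2\right) = -56 - 2 I + 14 Z$)
$-373 - \left(\left(108 + Q{\left(-1,3 \right)}\right) + s{\left(o \right)}\right) = -373 - \left(\left(108 - 76\right) + \left(-4\right)^{2}\right) = -373 - \left(\left(108 - 76\right) + 16\right) = -373 - \left(32 + 16\right) = -373 - 48 = -421$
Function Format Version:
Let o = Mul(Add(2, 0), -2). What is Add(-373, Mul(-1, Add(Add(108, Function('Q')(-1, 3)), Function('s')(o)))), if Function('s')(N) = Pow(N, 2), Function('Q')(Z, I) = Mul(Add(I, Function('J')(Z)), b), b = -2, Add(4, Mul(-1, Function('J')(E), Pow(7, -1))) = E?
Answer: -421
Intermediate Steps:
Function('J')(E) = Add(28, Mul(-7, E))
o = -4 (o = Mul(2, -2) = -4)
Function('Q')(Z, I) = Add(-56, Mul(-2, I), Mul(14, Z)) (Function('Q')(Z, I) = Mul(Add(I, Add(28, Mul(-7, Z))), -2) = Mul(Add(28, I, Mul(-7, Z)), -2) = Add(-56, Mul(-2, I), Mul(14, Z)))
Add(-373, Mul(-1, Add(Add(108, Function('Q')(-1, 3)), Function('s')(o)))) = Add(-373, Mul(-1, Add(Add(108, Add(-56, Mul(-2, 3), Mul(14, -1))), Pow(-4, 2)))) = Add(-373, Mul(-1, Add(Add(108, Add(-56, -6, -14)), 16))) = Add(-373, Mul(-1, Add(Add(108, -76), 16))) = Add(-373, Mul(-1, Add(32, 16))) = Add(-373, Mul(-1, 48)) = Add(-373, -48) = -421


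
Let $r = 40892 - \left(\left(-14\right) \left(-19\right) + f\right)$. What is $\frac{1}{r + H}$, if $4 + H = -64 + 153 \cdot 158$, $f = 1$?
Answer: $\frac{1}{64731} \approx 1.5449 \cdot 10^{-5}$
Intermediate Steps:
$r = 40625$ ($r = 40892 - \left(\left(-14\right) \left(-19\right) + 1\right) = 40892 - \left(266 + 1\right) = 40892 - 267 = 40625$)
$H = 24106$ ($H = -4 + \left(-64 + 153 \cdot 158\right) = -4 + \left(-64 + 24174\right) = -4 + 24110 = 24106$)
$\frac{1}{r + H} = \frac{1}{40625 + 24106} = \frac{1}{64731}$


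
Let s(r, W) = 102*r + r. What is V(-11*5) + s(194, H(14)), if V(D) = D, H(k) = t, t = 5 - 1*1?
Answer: 19927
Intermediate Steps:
t = 4 (t = 5 - 1 = 4)
H(k) = 4
s(r, W) = 103*r
V(-11*5) + s(194, H(14)) = -11*5 + 103*194 = -55 + 19982 = 19927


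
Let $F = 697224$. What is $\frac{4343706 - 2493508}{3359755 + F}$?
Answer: $\frac{1850198}{4056979} \approx 0.45605$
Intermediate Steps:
$\frac{4343706 - 2493508}{3359755 + F} = \frac{4343706 - 2493508}{3359755 + 697224} = \frac{1850198}{4056979}$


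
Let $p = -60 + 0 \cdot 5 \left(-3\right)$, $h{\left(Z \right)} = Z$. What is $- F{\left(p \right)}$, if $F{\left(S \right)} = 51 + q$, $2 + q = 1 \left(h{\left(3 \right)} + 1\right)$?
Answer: $-53$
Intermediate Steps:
$p = -60$ ($p = -60 + 0 \left(-3\right) = -60 + 0 = -60$)
$q = 2$ ($q = -2 + 1 \left(3 + 1\right) = -2 + 1 \cdot 4 = -2 + 4 = 2$)
$F{\left(S \right)} = 53$ ($F{\left(S \right)} = 51 + 2 = 53$)
$- F{\left(p \right)} = \left(-1\right) 53 = -53$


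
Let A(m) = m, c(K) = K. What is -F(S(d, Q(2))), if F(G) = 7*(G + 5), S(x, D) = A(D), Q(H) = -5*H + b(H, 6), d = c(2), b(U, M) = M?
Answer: -7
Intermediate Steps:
d = 2
Q(H) = 6 - 5*H (Q(H) = -5*H + 6 = 6 - 5*H)
S(x, D) = D
F(G) = 35 + 7*G (F(G) = 7*(5 + G) = 35 + 7*G)
-F(S(d, Q(2))) = -(35 + 7*(6 - 5*2)) = -(35 + 7*(6 - 10)) = -(35 + 7*(-4)) = -(35 - 28) = -1*7 = -7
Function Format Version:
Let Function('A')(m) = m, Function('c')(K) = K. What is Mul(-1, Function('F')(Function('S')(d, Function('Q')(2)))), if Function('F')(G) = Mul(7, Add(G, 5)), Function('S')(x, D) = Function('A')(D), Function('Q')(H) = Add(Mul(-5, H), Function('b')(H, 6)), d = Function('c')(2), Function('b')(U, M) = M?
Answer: -7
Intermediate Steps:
d = 2
Function('Q')(H) = Add(6, Mul(-5, H)) (Function('Q')(H) = Add(Mul(-5, H), 6) = Add(6, Mul(-5, H)))
Function('S')(x, D) = D
Function('F')(G) = Add(35, Mul(7, G)) (Function('F')(G) = Mul(7, Add(5, G)) = Add(35, Mul(7, G)))
Mul(-1, Function('F')(Function('S')(d, Function('Q')(2)))) = Mul(-1, Add(35, Mul(7, Add(6, Mul(-5, 2))))) = Mul(-1, Add(35, Mul(7, Add(6, -10)))) = Mul(-1, Add(35, Mul(7, -4))) = Mul(-1, Add(35, -28)) = Mul(-1, 7) = -7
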